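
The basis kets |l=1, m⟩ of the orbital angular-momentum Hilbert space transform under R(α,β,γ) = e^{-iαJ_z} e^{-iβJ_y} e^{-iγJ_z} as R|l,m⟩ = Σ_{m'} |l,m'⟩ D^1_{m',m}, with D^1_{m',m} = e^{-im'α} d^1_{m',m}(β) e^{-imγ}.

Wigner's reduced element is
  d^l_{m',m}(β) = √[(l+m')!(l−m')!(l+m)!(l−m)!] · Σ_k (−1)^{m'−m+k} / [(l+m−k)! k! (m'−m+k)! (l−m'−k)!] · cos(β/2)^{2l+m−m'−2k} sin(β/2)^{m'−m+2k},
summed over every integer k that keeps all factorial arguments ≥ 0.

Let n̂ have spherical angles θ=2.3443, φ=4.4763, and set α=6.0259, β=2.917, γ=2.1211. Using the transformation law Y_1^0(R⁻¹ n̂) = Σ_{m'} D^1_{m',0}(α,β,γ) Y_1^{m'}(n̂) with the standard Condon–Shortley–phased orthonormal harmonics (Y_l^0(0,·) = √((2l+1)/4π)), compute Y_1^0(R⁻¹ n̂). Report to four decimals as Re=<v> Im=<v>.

Re=0.3344 Im=0.0000

Need the full column D^1_{m',0} for m'=−1..1 at α=6.0259, β=2.917, γ=2.1211.
cos(β/2)=0.112060, sin(β/2)=0.993701
d^1_{-1,0}: single k=1 term ⇒ +0.157479;  D = +0.152296-0.040072i
d^1_{0,0}: k∈[0..1] ⇒ +0.012558 -0.987442 = -0.974885;  D = -0.974885+0.000000i
d^1_{1,0}: single k=0 term ⇒ -0.157479;  D = -0.152296-0.040072i
Y_1^{m'}(θ=2.3443,φ=4.4763) and Σ D·Y over m':
  (+0.1523-0.0401i)·(-0.0578+0.2403i)  (-0.9749+0.0000i)·(-0.3414+0.0000i)  (-0.1523-0.0401i)·(+0.0578+0.2403i)
Y_1^0(R⁻¹ n̂) = +0.334437+0.000000i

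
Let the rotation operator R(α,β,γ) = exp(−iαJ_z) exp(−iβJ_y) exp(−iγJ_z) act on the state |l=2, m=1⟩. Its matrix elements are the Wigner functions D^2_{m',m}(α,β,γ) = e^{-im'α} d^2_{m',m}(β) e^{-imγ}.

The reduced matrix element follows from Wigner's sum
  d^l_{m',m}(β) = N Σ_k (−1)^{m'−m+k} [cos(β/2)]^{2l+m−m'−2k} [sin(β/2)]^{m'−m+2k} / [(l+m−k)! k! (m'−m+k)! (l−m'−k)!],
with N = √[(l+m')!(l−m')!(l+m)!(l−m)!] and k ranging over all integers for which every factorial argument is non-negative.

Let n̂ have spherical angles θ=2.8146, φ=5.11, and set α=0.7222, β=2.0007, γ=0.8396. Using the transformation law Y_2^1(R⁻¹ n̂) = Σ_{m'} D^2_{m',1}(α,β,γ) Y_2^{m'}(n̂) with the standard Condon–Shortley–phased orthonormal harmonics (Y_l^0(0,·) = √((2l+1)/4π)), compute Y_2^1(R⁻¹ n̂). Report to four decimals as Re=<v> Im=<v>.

Re=-0.0878 Im=0.2041

Need the full column D^2_{m',1} for m'=−2..2 at α=0.7222, β=2.0007, γ=0.8396.
cos(β/2)=0.540008, sin(β/2)=0.841660
d^2_{-2,1}: single k=3 term ⇒ +0.643932;  D = +0.529709+0.366138i
d^2_{-1,1}: k∈[2..3] ⇒ +0.619719 -0.501819 = +0.117900;  D = +0.117089-0.013810i
d^2_{0,1}: k∈[1..2] ⇒ +0.324648 -0.788653 = -0.464005;  D = -0.309844+0.345394i
d^2_{1,1}: k∈[0..1] ⇒ +0.085035 -0.619719 = -0.534683;  D = -0.004810+0.534662i
d^2_{2,1}: single k=0 term ⇒ -0.265074;  D = +0.173427+0.200467i
Y_2^{m'}(θ=2.8146,φ=5.11) and Σ D·Y over m':
  (+0.5297+0.3661i)·(-0.0279+0.0285i)  (+0.1171-0.0138i)·(-0.0910-0.2167i)  (-0.3098+0.3454i)·(+0.5332+0.0000i)  (-0.0048+0.5347i)·(+0.0910-0.2167i)  (+0.1734+0.2005i)·(-0.0279-0.0285i)
Y_2^1(R⁻¹ n̂) = -0.087776+0.204063i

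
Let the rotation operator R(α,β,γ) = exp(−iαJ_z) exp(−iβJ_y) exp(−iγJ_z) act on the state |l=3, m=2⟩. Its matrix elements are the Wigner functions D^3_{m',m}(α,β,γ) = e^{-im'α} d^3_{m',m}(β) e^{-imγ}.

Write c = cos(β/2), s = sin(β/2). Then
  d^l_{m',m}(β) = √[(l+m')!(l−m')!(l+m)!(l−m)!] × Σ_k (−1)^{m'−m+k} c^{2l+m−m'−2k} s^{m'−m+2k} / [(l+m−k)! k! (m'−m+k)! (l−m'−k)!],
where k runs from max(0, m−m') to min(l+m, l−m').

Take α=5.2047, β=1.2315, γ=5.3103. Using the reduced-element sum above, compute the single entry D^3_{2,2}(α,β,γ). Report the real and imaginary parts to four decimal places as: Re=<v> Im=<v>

Split into d^3_{2,2}(β=1.2315) × two z-phases.
c=cos(1.2315/2)=0.816340, s=sin(1.2315/2)=0.577571; N=√[120·1·120·1]=120.000000
Admissible k: 0..1 (factorial args all ≥0)
  k=0: (−1)^0·120.0000/(120)·0.8163^6·0.5776^0 = +0.295957
  k=1: (−1)^1·120.0000/(24)·0.8163^4·0.5776^2 = -0.740740
d^3_{2,2}(1.2315) = +0.295957 -0.740740 = -0.444784
D = (-0.553178+0.833063i)·(-0.444784)·(-0.366249+0.930517i) = +0.254674+0.364656i

Re=0.2547 Im=0.3647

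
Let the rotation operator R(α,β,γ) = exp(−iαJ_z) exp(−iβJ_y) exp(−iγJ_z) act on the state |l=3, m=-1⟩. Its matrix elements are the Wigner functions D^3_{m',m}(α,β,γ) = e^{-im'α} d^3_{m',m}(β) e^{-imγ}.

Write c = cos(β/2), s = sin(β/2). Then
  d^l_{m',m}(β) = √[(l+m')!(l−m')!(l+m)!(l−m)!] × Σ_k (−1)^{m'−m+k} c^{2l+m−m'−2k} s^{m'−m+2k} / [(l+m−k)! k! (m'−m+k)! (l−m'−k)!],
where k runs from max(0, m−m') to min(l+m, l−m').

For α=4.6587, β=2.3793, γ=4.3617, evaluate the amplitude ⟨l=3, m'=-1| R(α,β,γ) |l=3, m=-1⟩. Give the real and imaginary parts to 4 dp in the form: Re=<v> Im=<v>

Re=-0.4478 Im=0.1916

D^3_{-1,-1}(4.6587,2.3793,4.3617) = e^{-i·-1·4.6587}·d^3_{-1,-1}(2.3793)·e^{-i·-1·4.3617}. Compute d first:
Half-angle: c=0.371985, s=0.928239. N=√(2·24·2·24)=48.000000
k: max(0,(-1)−(-1))=0 … min(3+(-1),3−(-1))=2
  k=0: (−1)^0·48.0000/(48)·0.3720^6·0.9282^0 = +0.002649
  k=1: (−1)^1·48.0000/(6)·0.3720^4·0.9282^2 = -0.131981
  k=2: (−1)^2·48.0000/(8)·0.3720^2·0.9282^4 = +0.616369
d^3_{-1,-1}(2.3793) = +0.002649 -0.131981 +0.616369 = +0.487037
Phases: e^{-i·(-1)·4.6587}=-0.053663-0.998559i, e^{-i·(-1)·4.3617}=-0.343545-0.939136i ⇒ D=-0.447757+0.191623i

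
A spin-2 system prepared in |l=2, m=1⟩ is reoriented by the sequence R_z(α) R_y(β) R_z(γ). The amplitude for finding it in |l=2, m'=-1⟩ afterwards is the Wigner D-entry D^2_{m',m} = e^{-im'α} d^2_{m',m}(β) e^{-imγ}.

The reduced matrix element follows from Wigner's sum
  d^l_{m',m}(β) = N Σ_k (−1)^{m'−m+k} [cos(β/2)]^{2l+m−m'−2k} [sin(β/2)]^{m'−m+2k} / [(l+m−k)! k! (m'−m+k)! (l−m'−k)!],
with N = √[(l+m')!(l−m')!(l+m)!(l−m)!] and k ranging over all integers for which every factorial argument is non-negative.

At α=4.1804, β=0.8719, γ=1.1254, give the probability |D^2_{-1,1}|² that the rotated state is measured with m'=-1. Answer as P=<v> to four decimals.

P=0.1663

D^2_{-1,1}(4.1804,0.8719,1.1254) = e^{-i·-1·4.1804}·d^2_{-1,1}(0.8719)·e^{-i·1·1.1254}. Compute d first:
Half-angle: c=0.906469, s=0.422272. N=√(1·6·6·1)=6.000000
k: max(0,(1)−(-1))=2 … min(2+(1),2−(-1))=3
  k=2: (−1)^0·6.0000/(2)·0.9065^2·0.4223^2 = +0.439553
  k=3: (−1)^1·6.0000/(6)·0.9065^0·0.4223^4 = -0.031796
d^2_{-1,1}(0.8719) = +0.439553 -0.031796 = +0.407758
|D^2_{-1,1}|² = |d^2_{-1,1}(β)|² = (+0.407758)² = 0.166266 (the z-rotation phases have unit modulus)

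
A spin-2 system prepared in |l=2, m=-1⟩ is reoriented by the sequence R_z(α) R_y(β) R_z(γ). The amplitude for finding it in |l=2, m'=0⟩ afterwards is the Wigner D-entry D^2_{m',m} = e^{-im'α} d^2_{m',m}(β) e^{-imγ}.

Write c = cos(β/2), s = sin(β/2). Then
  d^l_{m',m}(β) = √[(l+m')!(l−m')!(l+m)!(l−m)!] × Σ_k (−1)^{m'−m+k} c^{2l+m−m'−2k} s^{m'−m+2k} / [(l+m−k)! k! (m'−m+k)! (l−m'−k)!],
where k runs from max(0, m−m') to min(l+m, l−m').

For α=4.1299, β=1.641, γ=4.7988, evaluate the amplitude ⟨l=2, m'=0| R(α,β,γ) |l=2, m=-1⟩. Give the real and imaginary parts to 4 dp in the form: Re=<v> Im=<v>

Split into d^2_{0,-1}(β=1.641) × two z-phases.
With c≡cos(β/2)=0.681856 and s≡sin(β/2)=0.731487, N=[2·2·1·6]^{1/2}=4.898979
Admissible k: 0..1 (factorial args all ≥0)
  k=0: (−1)^1·4.8990/(2)·0.6819^3·0.7315^1 = -0.568014
  k=1: (−1)^2·4.8990/(2)·0.6819^1·0.7315^3 = +0.653714
d^2_{0,-1}(1.641) = -0.568014 +0.653714 = +0.085699
D = (+1.000000+0.000000i)·(+0.085699)·(+0.086304-0.996269i) = +0.007396-0.085380i

Re=0.0074 Im=-0.0854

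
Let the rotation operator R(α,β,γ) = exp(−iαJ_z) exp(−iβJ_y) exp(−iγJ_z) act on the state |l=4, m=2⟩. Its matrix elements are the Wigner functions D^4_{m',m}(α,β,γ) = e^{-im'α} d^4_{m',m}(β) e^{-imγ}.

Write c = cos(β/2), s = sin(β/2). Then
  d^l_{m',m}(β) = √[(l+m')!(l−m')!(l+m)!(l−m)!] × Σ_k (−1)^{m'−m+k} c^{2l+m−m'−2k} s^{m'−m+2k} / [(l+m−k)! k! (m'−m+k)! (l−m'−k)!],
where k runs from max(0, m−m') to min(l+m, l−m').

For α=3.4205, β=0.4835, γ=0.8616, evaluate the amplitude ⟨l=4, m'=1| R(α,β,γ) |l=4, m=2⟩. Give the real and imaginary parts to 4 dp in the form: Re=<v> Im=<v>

Re=0.2446 Im=0.5316

First d^4_{1,2}(β=0.4835), then the phase factors e^{-i(1)α} and e^{-i(2)γ}:
c=cos(0.4835/2)=0.970921, s=sin(0.4835/2)=0.239402; N=√[120·6·720·2]=1018.233765
k∈{1,2,3} keeps every argument non-negative
  k=1: (−1)^0·1018.2338/(240)·0.9709^7·0.2394^1 = +0.826133
  k=2: (−1)^1·1018.2338/(48)·0.9709^5·0.2394^3 = -0.251136
  k=3: (−1)^2·1018.2338/(72)·0.9709^3·0.2394^5 = +0.010179
d^4_{1,2}(0.4835) = +0.826133 -0.251136 +0.010179 = +0.585176
D = (-0.961357+0.275305i)·(+0.585176)·(-0.151814-0.988409i) = +0.244640+0.531585i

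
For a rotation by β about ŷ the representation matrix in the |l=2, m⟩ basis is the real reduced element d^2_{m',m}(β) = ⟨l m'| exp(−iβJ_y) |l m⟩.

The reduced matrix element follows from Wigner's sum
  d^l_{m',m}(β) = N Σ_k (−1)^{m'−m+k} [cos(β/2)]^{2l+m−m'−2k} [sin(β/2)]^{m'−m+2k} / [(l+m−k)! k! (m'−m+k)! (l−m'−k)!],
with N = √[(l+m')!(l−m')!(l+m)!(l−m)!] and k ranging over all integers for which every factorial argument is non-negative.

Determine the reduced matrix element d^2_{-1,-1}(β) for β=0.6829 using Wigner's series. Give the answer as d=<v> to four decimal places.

d=0.4897

d^2_{-1,-1}(β=0.6829) via Wigner's sum:
Half-angle: c=0.942270, s=0.334854. N=√(1·6·1·6)=6.000000
The bounds max(0,m−m')=0 and min(l+m,l−m')=1 give 2 terms
  k=0: (−1)^0·6.0000/(6)·0.9423^4·0.3349^0 = +0.788318
  k=1: (−1)^1·6.0000/(2)·0.9423^2·0.3349^2 = -0.298664
d^2_{-1,-1}(0.6829) = +0.788318 -0.298664 = +0.489655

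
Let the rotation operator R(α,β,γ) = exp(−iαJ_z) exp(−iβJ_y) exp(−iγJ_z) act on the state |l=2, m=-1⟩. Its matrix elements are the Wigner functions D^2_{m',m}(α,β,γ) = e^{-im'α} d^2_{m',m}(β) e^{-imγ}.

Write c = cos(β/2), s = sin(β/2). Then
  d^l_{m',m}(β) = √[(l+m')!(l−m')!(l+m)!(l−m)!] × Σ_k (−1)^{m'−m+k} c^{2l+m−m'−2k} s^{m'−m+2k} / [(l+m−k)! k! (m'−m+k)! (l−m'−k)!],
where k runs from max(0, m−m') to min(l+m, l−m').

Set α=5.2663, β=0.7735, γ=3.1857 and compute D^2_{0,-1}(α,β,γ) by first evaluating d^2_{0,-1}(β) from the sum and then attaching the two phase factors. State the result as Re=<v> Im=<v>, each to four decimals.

Re=0.6116 Im=0.0270

Split into d^2_{0,-1}(β=0.7735) × two z-phases.
With c≡cos(β/2)=0.926140 and s≡sin(β/2)=0.377180, N=[2·2·1·6]^{1/2}=4.898979
k: max(0,(-1)−(0))=0 … min(2+(-1),2−(0))=1
  k=0: (−1)^1·4.8990/(2)·0.9261^3·0.3772^1 = -0.733930
  k=1: (−1)^2·4.8990/(2)·0.9261^1·0.3772^3 = +0.121731
d^2_{0,-1}(0.7735) = -0.733930 +0.121731 = -0.612199
Attach z-rotation phases: D = e^{-i(0)(5.2663)}·(-0.612199)·e^{-i(-1)(3.1857)} = +0.611604+0.026994i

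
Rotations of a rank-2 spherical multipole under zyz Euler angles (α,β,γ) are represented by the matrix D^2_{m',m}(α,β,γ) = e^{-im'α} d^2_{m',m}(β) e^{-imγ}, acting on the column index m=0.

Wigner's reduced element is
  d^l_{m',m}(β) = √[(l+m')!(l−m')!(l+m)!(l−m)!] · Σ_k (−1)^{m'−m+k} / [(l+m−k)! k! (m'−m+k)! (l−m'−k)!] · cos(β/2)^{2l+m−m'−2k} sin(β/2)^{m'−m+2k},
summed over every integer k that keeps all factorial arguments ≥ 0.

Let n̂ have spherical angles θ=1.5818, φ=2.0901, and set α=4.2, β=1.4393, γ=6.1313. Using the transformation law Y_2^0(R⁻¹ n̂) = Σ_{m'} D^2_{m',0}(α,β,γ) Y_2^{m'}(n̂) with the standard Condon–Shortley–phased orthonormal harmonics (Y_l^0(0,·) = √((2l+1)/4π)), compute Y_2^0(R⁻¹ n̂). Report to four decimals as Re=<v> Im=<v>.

Re=-0.0690 Im=0.0000

Need the full column D^2_{m',0} for m'=−2..2 at α=4.2, β=1.4393, γ=6.1313.
cos(β/2)=0.752036, sin(β/2)=0.659121
d^2_{-2,0}: single k=2 term ⇒ +0.601845;  D = -0.312531+0.514336i
d^2_{-1,0}: k∈[1..2] ⇒ +0.686685 -0.527486 = +0.159199;  D = -0.078049-0.138754i
d^2_{0,0}: k∈[0..2] ⇒ +0.319857 -0.982808 +0.188739 = -0.474212;  D = -0.474212+0.000000i
d^2_{1,0}: k∈[0..1] ⇒ -0.686685 +0.527486 = -0.159199;  D = +0.078049-0.138754i
d^2_{2,0}: single k=0 term ⇒ +0.601845;  D = -0.312531-0.514336i
Y_2^{m'}(θ=1.5818,φ=2.0901) and Σ D·Y over m':
  (-0.3125+0.5143i)·(-0.1960+0.3328i)  (-0.0780-0.1388i)·(+0.0042+0.0074i)  (-0.4742+0.0000i)·(-0.3153+0.0000i)  (+0.0780-0.1388i)·(-0.0042+0.0074i)  (-0.3125-0.5143i)·(-0.1960-0.3328i)
Y_2^0(R⁻¹ n̂) = -0.068957+0.000000i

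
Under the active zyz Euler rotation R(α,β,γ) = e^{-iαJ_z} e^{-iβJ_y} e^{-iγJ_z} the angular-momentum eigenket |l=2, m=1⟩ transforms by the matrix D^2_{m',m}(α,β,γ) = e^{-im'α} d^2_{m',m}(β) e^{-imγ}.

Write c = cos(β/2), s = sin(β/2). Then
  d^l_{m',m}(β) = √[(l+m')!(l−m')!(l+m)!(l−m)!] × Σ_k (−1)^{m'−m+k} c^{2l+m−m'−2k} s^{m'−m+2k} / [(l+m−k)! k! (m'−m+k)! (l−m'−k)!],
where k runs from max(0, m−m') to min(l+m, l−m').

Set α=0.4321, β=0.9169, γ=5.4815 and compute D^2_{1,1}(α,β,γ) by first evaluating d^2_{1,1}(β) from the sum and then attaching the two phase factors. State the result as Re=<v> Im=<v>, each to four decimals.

D^2_{1,1}(0.4321,0.9169,5.4815) = e^{-i·1·0.4321}·d^2_{1,1}(0.9169)·e^{-i·1·5.4815}. Compute d first:
With c≡cos(β/2)=0.896740 and s≡sin(β/2)=0.442559, N=[6·1·6·1]^{1/2}=6.000000
k: max(0,(1)−(1))=0 … min(2+(1),2−(1))=1
  k=0: (−1)^0·6.0000/(6)·0.8967^4·0.4426^0 = +0.646644
  k=1: (−1)^1·6.0000/(2)·0.8967^2·0.4426^2 = -0.472493
d^2_{1,1}(0.9169) = +0.646644 -0.472493 = +0.174151
Phases: e^{-i·(1)·0.4321}=+0.908088-0.418779i, e^{-i·(1)·5.4815}=+0.695497+0.718529i ⇒ D=+0.162392+0.062908i

Re=0.1624 Im=0.0629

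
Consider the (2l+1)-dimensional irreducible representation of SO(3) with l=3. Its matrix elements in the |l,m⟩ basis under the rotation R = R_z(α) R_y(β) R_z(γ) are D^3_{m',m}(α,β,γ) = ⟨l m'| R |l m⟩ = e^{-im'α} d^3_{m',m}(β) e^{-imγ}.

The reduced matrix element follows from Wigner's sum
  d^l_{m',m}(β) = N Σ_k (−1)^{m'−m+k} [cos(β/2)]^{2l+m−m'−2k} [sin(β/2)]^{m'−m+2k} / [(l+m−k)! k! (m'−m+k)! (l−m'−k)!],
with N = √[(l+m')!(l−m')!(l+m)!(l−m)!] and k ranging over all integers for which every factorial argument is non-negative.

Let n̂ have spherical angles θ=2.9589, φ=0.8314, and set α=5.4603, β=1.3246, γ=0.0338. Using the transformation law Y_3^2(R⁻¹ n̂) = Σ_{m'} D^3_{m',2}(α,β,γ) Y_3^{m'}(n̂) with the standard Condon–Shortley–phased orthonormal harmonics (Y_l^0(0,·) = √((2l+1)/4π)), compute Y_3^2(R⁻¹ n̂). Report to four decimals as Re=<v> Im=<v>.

Need the full column D^3_{m',2} for m'=−3..3 at α=5.4603, β=1.3246, γ=0.0338.
cos(β/2)=0.788580, sin(β/2)=0.614932
d^3_{-3,2}: single k=5 term ⇒ +0.169847;  D = -0.139667-0.096650i
d^3_{-2,2}: k∈[4..5] ⇒ +0.444601 -0.054071 = +0.390530;  D = -0.055491-0.386568i
d^3_{-1,2}: k∈[3..4] ⇒ +0.721189 -0.219271 = +0.501917;  D = +0.315724-0.390179i
d^3_{0,2}: k∈[2..3] ⇒ +0.800937 -0.487036 = +0.313900;  D = +0.313184-0.021204i
d^3_{1,2}: k∈[1..2] ⇒ +0.593002 -0.721189 = -0.128187;  D = -0.093330-0.087872i
d^3_{2,2}: k∈[0..1] ⇒ +0.240478 -0.731152 = -0.490674;  D = +0.003618-0.490661i
d^3_{3,2}: single k=0 term ⇒ -0.459337;  D = +0.339040-0.309908i
Y_3^{m'}(θ=2.9589,φ=0.8314) and Σ D·Y over m':
  (-0.1397-0.0966i)·(-0.0020-0.0015i)  (-0.0555-0.3866i)·(+0.0030+0.0330i)  (+0.3157-0.3902i)·(+0.1517-0.1664i)  (+0.3132-0.0212i)·(-0.6734+0.0000i)  (-0.0933-0.0879i)·(-0.1517-0.1664i)  (+0.0036-0.4907i)·(+0.0030-0.0330i)  (+0.3390-0.3099i)·(+0.0020-0.0015i)
Y_3^2(R⁻¹ n̂) = -0.231612-0.073943i

Re=-0.2316 Im=-0.0739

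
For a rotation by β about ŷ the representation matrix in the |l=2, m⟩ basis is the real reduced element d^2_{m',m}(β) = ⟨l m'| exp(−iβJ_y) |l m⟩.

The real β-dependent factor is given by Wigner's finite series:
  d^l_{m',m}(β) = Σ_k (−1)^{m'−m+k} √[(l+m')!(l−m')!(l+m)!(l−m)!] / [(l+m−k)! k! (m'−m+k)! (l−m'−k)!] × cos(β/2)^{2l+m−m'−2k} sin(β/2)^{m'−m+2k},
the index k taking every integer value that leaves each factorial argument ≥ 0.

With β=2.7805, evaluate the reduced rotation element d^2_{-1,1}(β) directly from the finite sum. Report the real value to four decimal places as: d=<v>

d=-0.8429

d^2_{-1,1}(β=2.7805) via Wigner's sum:
Half-angle: c=0.179567, s=0.983746. N=√(1·6·6·1)=6.000000
k∈{2,3} keeps every argument non-negative
  k=2: (−1)^0·6.0000/(2)·0.1796^2·0.9837^2 = +0.093614
  k=3: (−1)^1·6.0000/(6)·0.1796^0·0.9837^4 = -0.936551
d^2_{-1,1}(2.7805) = +0.093614 -0.936551 = -0.842937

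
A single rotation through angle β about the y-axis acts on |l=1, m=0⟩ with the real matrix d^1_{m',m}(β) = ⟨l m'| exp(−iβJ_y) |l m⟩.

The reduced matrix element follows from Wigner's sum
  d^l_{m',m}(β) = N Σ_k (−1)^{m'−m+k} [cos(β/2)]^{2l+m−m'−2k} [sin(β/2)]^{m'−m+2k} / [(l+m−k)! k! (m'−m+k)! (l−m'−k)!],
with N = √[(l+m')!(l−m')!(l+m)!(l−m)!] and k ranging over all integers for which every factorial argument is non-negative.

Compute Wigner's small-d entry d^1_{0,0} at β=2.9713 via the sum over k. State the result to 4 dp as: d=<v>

d^1_{0,0}(β=2.9713) via Wigner's sum:
Half-angle: c=0.085043, s=0.996377. N=√(1·1·1·1)=1.000000
The bounds max(0,m−m')=0 and min(l+m,l−m')=1 give 2 terms
  k=0: (−1)^0·1.0000/(1)·0.0850^2·0.9964^0 = +0.007232
  k=1: (−1)^1·1.0000/(1)·0.0850^0·0.9964^2 = -0.992768
d^1_{0,0}(2.9713) = +0.007232 -0.992768 = -0.985535

d=-0.9855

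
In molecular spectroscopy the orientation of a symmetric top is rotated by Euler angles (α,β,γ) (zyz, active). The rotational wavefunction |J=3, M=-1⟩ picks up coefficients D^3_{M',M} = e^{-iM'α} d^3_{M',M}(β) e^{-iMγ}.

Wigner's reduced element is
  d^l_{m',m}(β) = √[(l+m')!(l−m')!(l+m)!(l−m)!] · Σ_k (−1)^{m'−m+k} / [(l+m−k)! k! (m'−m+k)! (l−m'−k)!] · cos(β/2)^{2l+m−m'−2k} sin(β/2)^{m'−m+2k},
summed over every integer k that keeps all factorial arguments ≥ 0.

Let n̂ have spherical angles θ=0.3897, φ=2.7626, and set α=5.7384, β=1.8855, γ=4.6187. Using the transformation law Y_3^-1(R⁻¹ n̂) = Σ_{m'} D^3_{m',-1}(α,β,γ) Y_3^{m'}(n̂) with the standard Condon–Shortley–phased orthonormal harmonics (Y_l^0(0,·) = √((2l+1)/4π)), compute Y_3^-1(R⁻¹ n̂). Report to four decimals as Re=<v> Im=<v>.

Need the full column D^3_{m',-1} for m'=−3..3 at α=5.7384, β=1.8855, γ=4.6187.
cos(β/2)=0.587565, sin(β/2)=0.809177
d^3_{-3,-1}: single k=2 term ⇒ +0.302243;  D = -0.298514+0.047332i
d^3_{-2,-1}: k∈[1..2] ⇒ +0.179194 -0.679717 = -0.500523;  D = +0.463406+0.189152i
d^3_{-1,-1}: k∈[0..2] ⇒ +0.041147 -0.624311 +0.888049 = +0.304886;  D = -0.181703-0.244825i
d^3_{0,-1}: k∈[0..2] ⇒ -0.196297 +1.116889 -0.706097 = +0.214496;  D = -0.020067-0.213555i
d^3_{1,-1}: k∈[0..2] ⇒ +0.468233 -1.184066 +0.280712 = -0.435121;  D = -0.189692+0.391596i
d^3_{2,-1}: k∈[0..1] ⇒ -0.679717 +0.644575 = -0.035142;  D = -0.029493+0.019109i
d^3_{3,-1}: single k=0 term ⇒ +0.573233;  D = +0.572973-0.017269i
Y_3^{m'}(θ=0.3897,φ=2.7626) and Σ D·Y over m':
  (-0.2985+0.0473i)·(-0.0096-0.0208i)  (+0.4634+0.1892i)·(+0.0991+0.0938i)  (-0.1817-0.2448i)·(-0.3740-0.1489i)  (-0.0201-0.2136i)·(+0.4413+0.0000i)  (-0.1897+0.3916i)·(+0.3740-0.1489i)  (-0.0295+0.0191i)·(+0.0991-0.0938i)  (+0.5730-0.0173i)·(+0.0096-0.0208i)
Y_3^-1(R⁻¹ n̂) = +0.046066+0.259614i

Re=0.0461 Im=0.2596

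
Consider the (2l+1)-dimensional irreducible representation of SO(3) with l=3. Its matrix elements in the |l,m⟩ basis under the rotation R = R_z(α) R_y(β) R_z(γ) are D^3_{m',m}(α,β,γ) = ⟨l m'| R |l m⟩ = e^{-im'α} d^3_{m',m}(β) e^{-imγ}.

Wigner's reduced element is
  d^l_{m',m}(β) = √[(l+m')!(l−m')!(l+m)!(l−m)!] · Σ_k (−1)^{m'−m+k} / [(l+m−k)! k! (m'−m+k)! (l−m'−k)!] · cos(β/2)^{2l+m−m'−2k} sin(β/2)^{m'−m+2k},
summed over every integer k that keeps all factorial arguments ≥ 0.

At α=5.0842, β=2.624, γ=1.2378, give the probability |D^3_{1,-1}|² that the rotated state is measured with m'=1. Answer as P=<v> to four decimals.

P=0.1464

Split into d^3_{1,-1}(β=2.624) × two z-phases.
Half-angle: c=0.255917, s=0.966699. N=√(24·2·2·24)=48.000000
The bounds max(0,m−m')=0 and min(l+m,l−m')=2 give 3 terms
  k=0: (−1)^2·48.0000/(8)·0.2559^4·0.9667^2 = +0.024051
  k=1: (−1)^3·48.0000/(6)·0.2559^2·0.9667^4 = -0.457566
  k=2: (−1)^4·48.0000/(48)·0.2559^0·0.9667^6 = +0.816107
d^3_{1,-1}(2.624) = +0.024051 -0.457566 +0.816107 = +0.382592
|D^3_{1,-1}|² = |d^3_{1,-1}(β)|² = (+0.382592)² = 0.146377 (the z-rotation phases have unit modulus)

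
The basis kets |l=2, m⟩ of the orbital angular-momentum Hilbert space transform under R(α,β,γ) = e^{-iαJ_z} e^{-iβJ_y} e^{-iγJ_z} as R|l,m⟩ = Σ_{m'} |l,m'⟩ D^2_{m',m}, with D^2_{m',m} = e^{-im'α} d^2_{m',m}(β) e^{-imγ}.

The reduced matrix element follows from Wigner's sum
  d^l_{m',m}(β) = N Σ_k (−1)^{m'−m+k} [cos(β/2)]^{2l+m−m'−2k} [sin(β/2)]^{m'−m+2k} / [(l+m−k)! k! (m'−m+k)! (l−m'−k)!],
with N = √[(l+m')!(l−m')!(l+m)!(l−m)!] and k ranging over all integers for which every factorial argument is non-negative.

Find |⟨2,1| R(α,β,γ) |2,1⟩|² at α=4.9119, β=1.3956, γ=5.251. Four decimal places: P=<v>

Split into d^2_{1,1}(β=1.3956) × two z-phases.
Half-angle: c=0.766258, s=0.642533. N=√(6·1·6·1)=6.000000
Admissible k: 0..1 (factorial args all ≥0)
  k=0: (−1)^0·6.0000/(6)·0.7663^4·0.6425^0 = +0.344746
  k=1: (−1)^1·6.0000/(2)·0.7663^2·0.6425^2 = -0.727214
d^2_{1,1}(1.3956) = +0.344746 -0.727214 = -0.382468
|D^2_{1,1}|² = |d^2_{1,1}(β)|² = (-0.382468)² = 0.146282 (the z-rotation phases have unit modulus)

P=0.1463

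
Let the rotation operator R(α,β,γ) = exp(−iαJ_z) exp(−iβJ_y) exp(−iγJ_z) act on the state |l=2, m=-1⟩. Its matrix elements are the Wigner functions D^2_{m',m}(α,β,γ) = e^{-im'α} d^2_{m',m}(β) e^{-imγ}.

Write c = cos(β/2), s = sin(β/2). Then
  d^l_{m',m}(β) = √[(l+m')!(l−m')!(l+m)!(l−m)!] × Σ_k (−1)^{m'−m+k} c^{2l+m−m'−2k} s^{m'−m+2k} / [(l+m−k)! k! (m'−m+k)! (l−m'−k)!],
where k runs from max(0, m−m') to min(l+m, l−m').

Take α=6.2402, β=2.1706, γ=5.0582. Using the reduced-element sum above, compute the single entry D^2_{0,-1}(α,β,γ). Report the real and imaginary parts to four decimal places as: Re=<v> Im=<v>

Re=0.1934 Im=-0.5369

Split into d^2_{0,-1}(β=2.1706) × two z-phases.
c=cos(2.1706/2)=0.466647, s=sin(2.1706/2)=0.884443; N=√[2·2·1·6]=4.898979
k: max(0,(-1)−(0))=0 … min(2+(-1),2−(0))=1
  k=0: (−1)^1·4.8990/(2)·0.4666^3·0.8844^1 = -0.220147
  k=1: (−1)^2·4.8990/(2)·0.4666^1·0.8844^3 = +0.790815
d^2_{0,-1}(2.1706) = -0.220147 +0.790815 = +0.570668
D = (+1.000000+0.000000i)·(+0.570668)·(+0.338960-0.940801i) = +0.193433-0.536885i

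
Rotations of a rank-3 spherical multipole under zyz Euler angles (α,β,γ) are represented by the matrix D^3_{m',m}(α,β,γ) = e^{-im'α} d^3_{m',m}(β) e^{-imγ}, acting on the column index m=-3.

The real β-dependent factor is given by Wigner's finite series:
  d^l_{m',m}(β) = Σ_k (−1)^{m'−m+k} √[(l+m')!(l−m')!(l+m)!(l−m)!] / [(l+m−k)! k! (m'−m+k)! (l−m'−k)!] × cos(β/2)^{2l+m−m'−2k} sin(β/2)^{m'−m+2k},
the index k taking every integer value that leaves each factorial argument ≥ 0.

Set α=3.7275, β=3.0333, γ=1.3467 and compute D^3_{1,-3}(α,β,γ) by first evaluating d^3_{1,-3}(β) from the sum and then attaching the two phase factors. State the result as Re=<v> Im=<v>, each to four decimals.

Re=0.0107 Im=0.0035

First d^3_{1,-3}(β=3.0333), then the phase factors e^{-i(1)α} and e^{-i(-3)γ}:
Half-angle: c=0.054120, s=0.998534. N=√(24·2·1·720)=185.903201
k: max(0,(-3)−(1))=0 … min(3+(-3),3−(1))=0
  k=0: (−1)^4·185.9032/(48)·0.0541^2·0.9985^4 = +0.011277
d^3_{1,-3}(3.0333) = +0.011277
Attach z-rotation phases: D = e^{-i(1)(3.7275)}·(+0.011277)·e^{-i(-3)(1.3467)} = +0.010731+0.003468i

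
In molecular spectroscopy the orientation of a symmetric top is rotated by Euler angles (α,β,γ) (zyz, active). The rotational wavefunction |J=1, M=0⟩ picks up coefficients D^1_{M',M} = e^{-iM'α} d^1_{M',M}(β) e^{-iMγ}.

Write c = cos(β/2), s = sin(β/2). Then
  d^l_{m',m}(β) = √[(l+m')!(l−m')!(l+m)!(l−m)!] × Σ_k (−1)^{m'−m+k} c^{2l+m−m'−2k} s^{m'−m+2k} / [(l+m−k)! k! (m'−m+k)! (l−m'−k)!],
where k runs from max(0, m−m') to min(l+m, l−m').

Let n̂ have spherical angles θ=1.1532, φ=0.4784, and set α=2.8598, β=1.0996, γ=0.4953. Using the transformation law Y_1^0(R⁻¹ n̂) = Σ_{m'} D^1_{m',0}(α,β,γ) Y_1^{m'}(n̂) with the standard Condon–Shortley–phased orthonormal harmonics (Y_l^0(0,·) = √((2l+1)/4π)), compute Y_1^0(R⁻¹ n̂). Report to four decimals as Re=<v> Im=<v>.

Re=-0.1984 Im=0.0000

Need the full column D^1_{m',0} for m'=−1..1 at α=2.8598, β=1.0996, γ=0.4953.
cos(β/2)=0.852629, sin(β/2)=0.522517
d^1_{-1,0}: single k=1 term ⇒ +0.630050;  D = -0.605200+0.175203i
d^1_{0,0}: k∈[0..1] ⇒ +0.726976 -0.273024 = +0.453953;  D = +0.453953+0.000000i
d^1_{1,0}: single k=0 term ⇒ -0.630050;  D = +0.605200+0.175203i
Y_1^{m'}(θ=1.1532,φ=0.4784) and Σ D·Y over m':
  (-0.6052+0.1752i)·(+0.2804-0.1454i)  (+0.4540+0.0000i)·(+0.1982+0.0000i)  (+0.6052+0.1752i)·(-0.2804-0.1454i)
Y_1^0(R⁻¹ n̂) = -0.198437+0.000000i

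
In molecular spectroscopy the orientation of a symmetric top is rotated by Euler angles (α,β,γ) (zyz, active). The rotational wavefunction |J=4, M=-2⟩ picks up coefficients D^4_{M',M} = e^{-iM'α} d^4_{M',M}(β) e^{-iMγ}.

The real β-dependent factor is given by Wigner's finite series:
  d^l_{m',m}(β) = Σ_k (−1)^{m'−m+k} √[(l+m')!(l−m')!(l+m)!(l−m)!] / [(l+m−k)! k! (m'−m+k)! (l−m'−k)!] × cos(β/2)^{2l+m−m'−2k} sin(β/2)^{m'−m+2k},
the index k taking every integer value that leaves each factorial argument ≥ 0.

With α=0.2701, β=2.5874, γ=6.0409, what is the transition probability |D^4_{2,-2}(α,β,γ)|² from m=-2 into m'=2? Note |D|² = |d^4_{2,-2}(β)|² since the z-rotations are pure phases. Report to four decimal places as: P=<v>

P=0.0087

Split into d^4_{2,-2}(β=2.5874) × two z-phases.
Half-angle: c=0.273564, s=0.961854. N=√(720·2·2·720)=1440.000000
The bounds max(0,m−m')=0 and min(l+m,l−m')=2 give 3 terms
  k=0: (−1)^4·1440.0000/(96)·0.2736^4·0.9619^4 = +0.071906
  k=1: (−1)^5·1440.0000/(120)·0.2736^2·0.9619^6 = -0.711137
  k=2: (−1)^6·1440.0000/(1440)·0.2736^0·0.9619^8 = +0.732610
d^4_{2,-2}(2.5874) = +0.071906 -0.711137 +0.732610 = +0.093378
|D^4_{2,-2}|² = |d^4_{2,-2}(β)|² = (+0.093378)² = 0.008719 (the z-rotation phases have unit modulus)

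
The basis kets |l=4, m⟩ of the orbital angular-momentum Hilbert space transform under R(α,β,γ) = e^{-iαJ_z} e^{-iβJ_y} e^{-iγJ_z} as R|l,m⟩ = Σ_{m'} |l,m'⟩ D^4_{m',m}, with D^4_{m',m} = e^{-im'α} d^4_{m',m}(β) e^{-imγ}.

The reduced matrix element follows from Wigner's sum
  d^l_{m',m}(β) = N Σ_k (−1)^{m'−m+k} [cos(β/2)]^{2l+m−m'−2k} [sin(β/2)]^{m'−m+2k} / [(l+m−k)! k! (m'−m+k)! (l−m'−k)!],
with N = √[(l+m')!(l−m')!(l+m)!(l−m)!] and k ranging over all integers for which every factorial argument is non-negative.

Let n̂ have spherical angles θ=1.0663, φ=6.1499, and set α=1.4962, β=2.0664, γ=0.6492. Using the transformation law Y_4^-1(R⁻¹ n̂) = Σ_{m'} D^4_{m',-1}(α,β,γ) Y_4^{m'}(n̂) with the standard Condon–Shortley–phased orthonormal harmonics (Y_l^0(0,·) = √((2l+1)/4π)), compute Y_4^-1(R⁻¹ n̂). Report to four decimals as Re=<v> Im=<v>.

Need the full column D^4_{m',-1} for m'=−4..4 at α=1.4962, β=2.0664, γ=0.6492.
cos(β/2)=0.512073, sin(β/2)=0.858942
d^4_{-4,-1}: single k=3 term ⇒ +0.166972;  D = +0.156802+0.057382i
d^4_{-3,-1}: k∈[2..3] ⇒ +0.105582 -0.495110 = -0.389528;  D = -0.160756+0.354809i
d^4_{-2,-1}: k∈[1..3] ⇒ +0.033645 -0.473322 +0.887829 = +0.448153;  D = -0.393289-0.214859i
d^4_{-1,-1}: k∈[0..3] ⇒ +0.004728 -0.199531 +1.122803 -1.053044 = -0.125044;  D = +0.067962-0.104963i
d^4_{0,-1}: k∈[0..3] ⇒ -0.035465 +0.598710 -1.684538 +0.789939 = -0.331354;  D = -0.263946-0.200320i
d^4_{1,-1}: k∈[0..3] ⇒ +0.133020 -1.122803 +1.579566 -0.296286 = +0.293498;  D = +0.194364-0.219917i
d^4_{2,-1}: k∈[0..2] ⇒ -0.315548 +1.331744 -0.749402 = +0.266794;  D = -0.186185-0.191087i
d^4_{3,-1}: k∈[0..1] ⇒ +0.495110 -0.835828 = -0.340718;  D = +0.261076-0.218925i
d^4_{4,-1}: single k=0 term ⇒ -0.469795;  D = -0.274194-0.381478i
Y_4^{m'}(θ=1.0663,φ=6.1499) and Σ D·Y over m':
  (+0.1568+0.0574i)·(+0.2238+0.1321i)  (-0.1608+0.3548i)·(+0.3739+0.1580i)  (-0.3933-0.2149i)·(+0.1572+0.0429i)  (+0.0680-0.1050i)·(-0.2707-0.0363i)  (-0.2639-0.2003i)·(-0.2220+0.0000i)  (+0.1944-0.2199i)·(+0.2707-0.0363i)  (-0.1862-0.1911i)·(+0.1572-0.0429i)  (+0.2611-0.2189i)·(-0.3739+0.1580i)  (-0.2742-0.3815i)·(+0.2238-0.1321i)
Y_4^-1(R⁻¹ n̂) = -0.272457+0.145886i

Re=-0.2725 Im=0.1459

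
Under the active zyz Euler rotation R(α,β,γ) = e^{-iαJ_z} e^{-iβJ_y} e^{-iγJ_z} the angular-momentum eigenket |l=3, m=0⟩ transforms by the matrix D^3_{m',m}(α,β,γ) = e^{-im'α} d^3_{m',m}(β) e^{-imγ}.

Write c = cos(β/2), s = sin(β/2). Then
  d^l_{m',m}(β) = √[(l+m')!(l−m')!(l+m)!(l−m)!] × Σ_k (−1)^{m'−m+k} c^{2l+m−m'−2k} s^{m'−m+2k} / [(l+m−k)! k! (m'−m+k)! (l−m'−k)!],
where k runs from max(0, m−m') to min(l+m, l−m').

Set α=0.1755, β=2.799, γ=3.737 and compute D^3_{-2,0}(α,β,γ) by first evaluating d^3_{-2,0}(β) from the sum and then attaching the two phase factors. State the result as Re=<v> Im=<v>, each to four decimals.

Split into d^3_{-2,0}(β=2.799) × two z-phases.
c=cos(2.799/2)=0.170460, s=sin(2.799/2)=0.985365; N=√[1·120·6·6]=65.726707
The bounds max(0,m−m')=2 and min(l+m,l−m')=3 give 2 terms
  k=2: (−1)^0·65.7267/(12)·0.1705^4·0.9854^2 = +0.004490
  k=3: (−1)^1·65.7267/(12)·0.1705^2·0.9854^4 = -0.150035
d^3_{-2,0}(2.799) = +0.004490 -0.150035 = -0.145545
Attach z-rotation phases: D = e^{-i(-2)(0.1755)}·(-0.145545)·e^{-i(0)(3.737)} = -0.136671-0.050044i

Re=-0.1367 Im=-0.0500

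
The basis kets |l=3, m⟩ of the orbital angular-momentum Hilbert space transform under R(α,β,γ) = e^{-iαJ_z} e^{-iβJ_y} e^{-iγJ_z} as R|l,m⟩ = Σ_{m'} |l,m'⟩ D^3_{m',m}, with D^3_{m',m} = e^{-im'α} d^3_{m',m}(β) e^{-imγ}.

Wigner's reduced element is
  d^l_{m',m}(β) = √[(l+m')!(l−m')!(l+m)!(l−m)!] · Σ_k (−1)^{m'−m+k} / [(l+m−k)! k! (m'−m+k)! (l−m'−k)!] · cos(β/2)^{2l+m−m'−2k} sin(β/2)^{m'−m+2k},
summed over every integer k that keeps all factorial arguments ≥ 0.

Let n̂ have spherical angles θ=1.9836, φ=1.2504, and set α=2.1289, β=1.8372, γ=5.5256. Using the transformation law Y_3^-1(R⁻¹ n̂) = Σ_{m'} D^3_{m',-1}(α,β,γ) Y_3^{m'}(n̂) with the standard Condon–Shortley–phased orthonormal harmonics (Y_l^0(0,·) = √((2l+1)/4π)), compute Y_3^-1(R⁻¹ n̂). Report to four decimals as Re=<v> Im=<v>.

Re=0.2625 Im=0.1414

Need the full column D^3_{m',-1} for m'=−3..3 at α=2.1289, β=1.8372, γ=5.5256.
cos(β/2)=0.606933, sin(β/2)=0.794753
d^3_{-3,-1}: single k=2 term ⇒ +0.331951;  D = +0.263441-0.201966i
d^3_{-2,-1}: k∈[1..2] ⇒ +0.206984 -0.709821 = -0.502837;  D = +0.470847+0.176488i
d^3_{-1,-1}: k∈[0..2] ⇒ +0.049986 -0.685675 +0.881782 = +0.246093;  D = +0.048766+0.241213i
d^3_{0,-1}: k∈[0..2] ⇒ -0.226740 +1.166356 -0.666641 = +0.272975;  D = +0.198316-0.187580i
d^3_{1,-1}: k∈[0..2] ⇒ +0.514256 -1.175710 +0.251995 = -0.409459;  D = +0.396207+0.103327i
d^3_{2,-1}: k∈[0..1] ⇒ -0.709821 +0.608557 = -0.101265;  D = -0.030216-0.096652i
d^3_{3,-1}: single k=0 term ⇒ +0.569188;  D = +0.370885-0.431763i
Y_3^{m'}(θ=1.9836,φ=1.2504) and Σ D·Y over m':
  (+0.2634-0.2020i)·(-0.2629+0.1836i)  (+0.4708+0.1765i)·(+0.2758+0.2057i)  (+0.0488+0.2412i)·(-0.0182+0.0549i)  (+0.1983-0.1876i)·(+0.3287+0.0000i)  (+0.3962+0.1033i)·(+0.0182+0.0549i)  (-0.0302-0.0967i)·(+0.2758-0.2057i)  (+0.3709-0.4318i)·(+0.2629+0.1836i)
Y_3^-1(R⁻¹ n̂) = +0.262536+0.141365i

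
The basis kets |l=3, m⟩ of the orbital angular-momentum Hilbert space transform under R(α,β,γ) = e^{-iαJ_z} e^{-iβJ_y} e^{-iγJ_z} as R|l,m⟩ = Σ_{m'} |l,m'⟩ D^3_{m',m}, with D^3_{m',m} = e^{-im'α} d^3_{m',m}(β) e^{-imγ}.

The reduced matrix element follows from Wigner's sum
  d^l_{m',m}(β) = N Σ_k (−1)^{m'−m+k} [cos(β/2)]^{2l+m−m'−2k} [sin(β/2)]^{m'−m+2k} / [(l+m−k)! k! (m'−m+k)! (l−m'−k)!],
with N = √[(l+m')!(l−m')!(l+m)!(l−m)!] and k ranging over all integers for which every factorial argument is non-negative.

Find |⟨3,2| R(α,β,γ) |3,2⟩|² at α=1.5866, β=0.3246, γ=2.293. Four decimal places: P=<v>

P=0.6398

D^3_{2,2}(1.5866,0.3246,2.293) = e^{-i·2·1.5866}·d^3_{2,2}(0.3246)·e^{-i·2·2.293}. Compute d first:
With c≡cos(β/2)=0.986858 and s≡sin(β/2)=0.161588, N=[120·1·120·1]^{1/2}=120.000000
Admissible k: 0..1 (factorial args all ≥0)
  k=0: (−1)^0·120.0000/(120)·0.9869^6·0.1616^0 = +0.923695
  k=1: (−1)^1·120.0000/(24)·0.9869^4·0.1616^2 = -0.123825
d^3_{2,2}(0.3246) = +0.923695 -0.123825 = +0.799870
|D^3_{2,2}|² = |d^3_{2,2}(β)|² = (+0.799870)² = 0.639792 (the z-rotation phases have unit modulus)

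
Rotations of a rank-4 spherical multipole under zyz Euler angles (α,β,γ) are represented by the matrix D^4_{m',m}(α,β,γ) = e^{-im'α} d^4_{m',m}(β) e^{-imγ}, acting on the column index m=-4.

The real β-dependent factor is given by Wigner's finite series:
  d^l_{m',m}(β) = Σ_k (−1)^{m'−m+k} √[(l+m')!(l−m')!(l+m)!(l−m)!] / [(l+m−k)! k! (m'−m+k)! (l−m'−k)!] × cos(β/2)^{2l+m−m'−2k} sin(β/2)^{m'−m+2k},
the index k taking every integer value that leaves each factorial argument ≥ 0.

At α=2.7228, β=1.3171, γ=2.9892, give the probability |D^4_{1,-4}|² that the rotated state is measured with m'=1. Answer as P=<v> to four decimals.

Split into d^4_{1,-4}(β=1.3171) × two z-phases.
With c≡cos(β/2)=0.790880 and s≡sin(β/2)=0.611971, N=[120·6·1·40320]^{1/2}=5387.986637
k∈{0} keeps every argument non-negative
  k=0: (−1)^5·5387.9866/(720)·0.7909^3·0.6120^5 = -0.317746
d^4_{1,-4}(1.3171) = -0.317746
|D^4_{1,-4}|² = |d^4_{1,-4}(β)|² = (-0.317746)² = 0.100962 (the z-rotation phases have unit modulus)

P=0.1010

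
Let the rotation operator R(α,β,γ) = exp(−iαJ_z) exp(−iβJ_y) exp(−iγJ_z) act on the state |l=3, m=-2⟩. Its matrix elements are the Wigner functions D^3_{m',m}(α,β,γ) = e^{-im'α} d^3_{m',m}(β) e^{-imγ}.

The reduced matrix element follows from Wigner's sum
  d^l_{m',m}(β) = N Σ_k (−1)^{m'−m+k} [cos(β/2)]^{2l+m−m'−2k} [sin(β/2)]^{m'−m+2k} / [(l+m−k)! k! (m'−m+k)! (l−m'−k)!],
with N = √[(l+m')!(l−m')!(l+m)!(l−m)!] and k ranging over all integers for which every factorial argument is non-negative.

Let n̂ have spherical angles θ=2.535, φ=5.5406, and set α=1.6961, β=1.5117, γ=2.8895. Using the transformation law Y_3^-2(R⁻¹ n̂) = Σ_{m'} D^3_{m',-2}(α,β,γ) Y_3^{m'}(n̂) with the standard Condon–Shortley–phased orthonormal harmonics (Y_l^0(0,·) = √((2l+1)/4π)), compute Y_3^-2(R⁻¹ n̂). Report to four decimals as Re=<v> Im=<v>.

Re=-0.3535 Im=-0.1349

Need the full column D^3_{m',-2} for m'=−3..3 at α=1.6961, β=1.5117, γ=2.8895.
cos(β/2)=0.727689, sin(β/2)=0.685907
d^3_{-3,-2}: single k=1 term ⇒ +0.342823;  D = -0.043855-0.340006i
d^3_{-2,-2}: k∈[0..1] ⇒ +0.148482 -0.659605 = -0.511123;  D = +0.494777-0.128225i
d^3_{-1,-2}: k∈[0..1] ⇒ -0.442582 +0.786436 = +0.343854;  D = +0.127185+0.319468i
d^3_{0,-2}: k∈[0..1] ⇒ +0.722561 -0.641969 = +0.080592;  D = +0.070564-0.038933i
d^3_{1,-2}: k∈[0..1] ⇒ -0.786436 +0.349360 = -0.437076;  D = +0.257321+0.353301i
d^3_{2,-2}: k∈[0..1] ⇒ +0.586035 -0.104134 = +0.481901;  D = -0.351023+0.330168i
d^3_{3,-2}: single k=0 term ⇒ -0.270613;  D = -0.208589-0.172401i
Y_3^{m'}(θ=2.535,φ=5.5406) and Σ D·Y over m':
  (-0.0439-0.3400i)·(-0.0472+0.0612i)  (+0.4948-0.1282i)·(-0.0233-0.2719i)  (+0.1272+0.3195i)·(+0.3224+0.2959i)  (+0.0706-0.0389i)·(-0.1150+0.0000i)  (+0.2573+0.3533i)·(-0.3224+0.2959i)  (-0.3510+0.3302i)·(-0.0233+0.2719i)  (-0.2086-0.1724i)·(+0.0472+0.0612i)
Y_3^-2(R⁻¹ n̂) = -0.353524-0.134862i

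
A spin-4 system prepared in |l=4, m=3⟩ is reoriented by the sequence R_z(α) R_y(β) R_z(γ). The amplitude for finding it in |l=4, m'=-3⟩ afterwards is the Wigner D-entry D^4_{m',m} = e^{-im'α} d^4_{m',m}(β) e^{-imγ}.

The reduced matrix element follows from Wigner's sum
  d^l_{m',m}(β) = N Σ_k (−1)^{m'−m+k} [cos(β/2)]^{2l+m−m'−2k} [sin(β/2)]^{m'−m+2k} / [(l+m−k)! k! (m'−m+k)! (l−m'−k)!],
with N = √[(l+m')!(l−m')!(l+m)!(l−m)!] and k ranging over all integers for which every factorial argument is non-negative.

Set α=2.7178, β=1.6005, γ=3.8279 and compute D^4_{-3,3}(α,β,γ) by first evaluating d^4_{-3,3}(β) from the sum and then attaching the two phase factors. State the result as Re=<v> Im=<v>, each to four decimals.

Re=-0.3862 Im=0.0738

D^4_{-3,3}(2.7178,1.6005,3.8279) = e^{-i·-3·2.7178}·d^4_{-3,3}(1.6005)·e^{-i·3·3.8279}. Compute d first:
Half-angle: c=0.696527, s=0.717530. N=√(1·5040·5040·1)=5040.000000
k: max(0,(3)−(-3))=6 … min(4+(3),4−(-3))=7
  k=6: (−1)^0·5040.0000/(720)·0.6965^2·0.7175^6 = +0.463464
  k=7: (−1)^1·5040.0000/(5040)·0.6965^0·0.7175^8 = -0.070262
d^4_{-3,3}(1.6005) = +0.463464 -0.070262 = +0.393201
D = (-0.294965+0.955508i)·(+0.393201)·(+0.468971+0.883213i) = -0.386221+0.073760i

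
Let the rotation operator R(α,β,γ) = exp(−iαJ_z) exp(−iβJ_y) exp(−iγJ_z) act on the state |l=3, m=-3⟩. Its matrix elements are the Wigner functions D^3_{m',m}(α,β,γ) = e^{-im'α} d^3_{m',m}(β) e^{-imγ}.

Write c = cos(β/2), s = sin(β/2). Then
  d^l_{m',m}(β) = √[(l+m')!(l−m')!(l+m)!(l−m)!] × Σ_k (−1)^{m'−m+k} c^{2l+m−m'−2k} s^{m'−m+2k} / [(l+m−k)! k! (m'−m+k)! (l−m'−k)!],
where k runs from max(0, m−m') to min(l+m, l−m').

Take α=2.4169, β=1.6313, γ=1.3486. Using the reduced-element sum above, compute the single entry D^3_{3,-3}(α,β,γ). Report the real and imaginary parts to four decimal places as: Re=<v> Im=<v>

Re=-0.1488 Im=0.0094

First d^3_{3,-3}(β=1.6313), then the phase factors e^{-i(3)α} and e^{-i(-3)γ}:
c=cos(1.6313/2)=0.685395, s=sin(1.6313/2)=0.728171; N=√[720·1·1·720]=720.000000
The bounds max(0,m−m')=0 and min(l+m,l−m')=0 give 1 term
  k=0: (−1)^6·720.0000/(720)·0.6854^0·0.7282^6 = +0.149074
d^3_{3,-3}(1.6313) = +0.149074
Attach z-rotation phases: D = e^{-i(3)(2.4169)}·(+0.149074)·e^{-i(-3)(1.3486)} = -0.148775+0.009431i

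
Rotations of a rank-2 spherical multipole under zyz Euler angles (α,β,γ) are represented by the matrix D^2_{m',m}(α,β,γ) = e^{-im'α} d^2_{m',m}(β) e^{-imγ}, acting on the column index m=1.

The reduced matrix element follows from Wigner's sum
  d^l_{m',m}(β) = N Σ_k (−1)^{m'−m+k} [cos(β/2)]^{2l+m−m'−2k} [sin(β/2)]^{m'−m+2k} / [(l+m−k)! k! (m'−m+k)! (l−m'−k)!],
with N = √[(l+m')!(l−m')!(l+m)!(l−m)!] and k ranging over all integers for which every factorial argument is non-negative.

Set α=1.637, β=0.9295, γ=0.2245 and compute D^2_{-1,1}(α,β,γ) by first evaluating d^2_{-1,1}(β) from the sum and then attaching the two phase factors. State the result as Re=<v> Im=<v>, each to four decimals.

D^2_{-1,1}(1.637,0.9295,0.2245) = e^{-i·-1·1.637}·d^2_{-1,1}(0.9295)·e^{-i·1·0.2245}. Compute d first:
With c≡cos(β/2)=0.893934 and s≡sin(β/2)=0.448199, N=[1·6·6·1]^{1/2}=6.000000
k: max(0,(1)−(-1))=2 … min(2+(1),2−(-1))=3
  k=2: (−1)^0·6.0000/(2)·0.8939^2·0.4482^2 = +0.481586
  k=3: (−1)^1·6.0000/(6)·0.8939^0·0.4482^4 = -0.040354
d^2_{-1,1}(0.9295) = +0.481586 -0.040354 = +0.441233
Phases: e^{-i·(-1)·1.637}=-0.066155+0.997809i, e^{-i·(1)·0.2245}=+0.974906-0.222619i ⇒ D=+0.069554+0.435716i

Re=0.0696 Im=0.4357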